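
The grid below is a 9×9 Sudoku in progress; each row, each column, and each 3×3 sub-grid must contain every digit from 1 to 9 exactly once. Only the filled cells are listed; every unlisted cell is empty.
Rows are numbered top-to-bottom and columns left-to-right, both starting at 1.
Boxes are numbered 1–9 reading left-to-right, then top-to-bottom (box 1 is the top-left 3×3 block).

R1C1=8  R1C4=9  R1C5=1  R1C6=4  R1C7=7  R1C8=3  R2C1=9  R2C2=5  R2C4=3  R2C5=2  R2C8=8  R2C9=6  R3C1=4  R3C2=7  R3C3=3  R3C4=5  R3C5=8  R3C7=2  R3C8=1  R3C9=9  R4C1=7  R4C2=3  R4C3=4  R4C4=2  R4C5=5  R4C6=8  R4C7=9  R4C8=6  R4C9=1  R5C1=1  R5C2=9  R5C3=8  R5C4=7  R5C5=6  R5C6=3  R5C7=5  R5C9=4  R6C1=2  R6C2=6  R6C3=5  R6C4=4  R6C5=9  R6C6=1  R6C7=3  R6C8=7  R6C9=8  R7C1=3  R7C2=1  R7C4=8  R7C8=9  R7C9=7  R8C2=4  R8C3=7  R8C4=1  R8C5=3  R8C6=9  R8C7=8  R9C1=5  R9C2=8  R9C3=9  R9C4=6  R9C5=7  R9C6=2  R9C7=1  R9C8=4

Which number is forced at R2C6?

7

Row 2 already contains {2, 3, 5, 6, 8, 9}.
Column 6 already contains {1, 2, 3, 4, 8, 9}.
Its 3×3 block (box 2) already contains {1, 2, 3, 4, 5, 8, 9}.
The only value from 1–9 not eliminated is 7, so R2C6 = 7.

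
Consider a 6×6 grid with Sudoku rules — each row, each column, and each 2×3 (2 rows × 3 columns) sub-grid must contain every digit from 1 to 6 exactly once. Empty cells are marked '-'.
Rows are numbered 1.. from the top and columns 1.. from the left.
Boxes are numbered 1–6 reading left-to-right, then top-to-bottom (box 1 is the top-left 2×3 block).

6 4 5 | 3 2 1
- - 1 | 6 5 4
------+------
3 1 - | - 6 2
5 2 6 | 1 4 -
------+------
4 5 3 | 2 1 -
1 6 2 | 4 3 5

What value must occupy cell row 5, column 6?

6

Row 5 already contains {1, 2, 3, 4, 5}.
Column 6 already contains {1, 2, 4, 5}.
Its 2×3 block (box 6) already contains {1, 2, 3, 4, 5}.
The only value from 1–6 not eliminated is 6, so row 5, column 6 = 6.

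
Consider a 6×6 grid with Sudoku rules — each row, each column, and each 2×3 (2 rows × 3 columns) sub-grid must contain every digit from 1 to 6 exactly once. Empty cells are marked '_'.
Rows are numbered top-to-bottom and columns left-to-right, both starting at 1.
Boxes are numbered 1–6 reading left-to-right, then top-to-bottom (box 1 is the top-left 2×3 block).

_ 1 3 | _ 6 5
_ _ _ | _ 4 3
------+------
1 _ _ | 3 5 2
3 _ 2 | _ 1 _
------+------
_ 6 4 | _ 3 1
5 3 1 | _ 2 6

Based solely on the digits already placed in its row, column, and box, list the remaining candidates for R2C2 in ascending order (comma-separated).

Row 2 already contains {3, 4}.
Column 2 already contains {1, 3, 6}.
Its 2×3 block (box 1) already contains {1, 3}.
Removing those from 1–6 leaves {2, 5} as the candidates for R2C2.

2,5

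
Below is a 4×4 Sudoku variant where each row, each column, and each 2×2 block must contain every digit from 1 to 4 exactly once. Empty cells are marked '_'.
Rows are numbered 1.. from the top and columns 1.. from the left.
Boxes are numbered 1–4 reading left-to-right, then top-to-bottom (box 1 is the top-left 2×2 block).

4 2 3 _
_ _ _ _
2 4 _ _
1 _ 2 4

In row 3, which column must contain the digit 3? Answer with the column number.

Consider where 3 can go in row 3.
row 3, column 3 is out (column 3 already has a 3).
So the only cell in row 3 that can hold 3 is row 3, column 4.
That is column 4.

4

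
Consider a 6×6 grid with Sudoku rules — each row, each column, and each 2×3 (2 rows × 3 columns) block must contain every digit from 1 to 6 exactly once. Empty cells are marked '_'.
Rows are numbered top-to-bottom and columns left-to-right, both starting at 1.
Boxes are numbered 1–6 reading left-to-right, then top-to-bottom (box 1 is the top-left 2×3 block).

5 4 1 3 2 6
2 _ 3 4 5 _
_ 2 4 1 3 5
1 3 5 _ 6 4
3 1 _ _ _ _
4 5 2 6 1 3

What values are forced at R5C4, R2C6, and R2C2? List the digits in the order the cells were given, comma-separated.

For R5C4:
  Consider where 5 can go in row 5.
  R5C3 is out (column 3 already has a 5).
  R5C5 is out (column 5 already has a 5).
  R5C6 is out (column 6 already has a 5).
  So the only cell in row 5 that can hold 5 is R5C4.
  So R5C4 = 5.
For R2C6:
  Row 2 already contains {2, 3, 4, 5}.
  Column 6 already contains {3, 4, 5, 6}.
  Its 2×3 block (box 2) already contains {2, 3, 4, 5, 6}.
  The only value from 1–6 not eliminated is 1, so R2C6 = 1.
For R2C2:
  Row 2 already contains {2, 3, 4, 5}.
  Column 2 already contains {1, 2, 3, 4, 5}.
  Its 2×3 block (box 1) already contains {1, 2, 3, 4, 5}.
  The only value from 1–6 not eliminated is 6, so R2C2 = 6.

5,1,6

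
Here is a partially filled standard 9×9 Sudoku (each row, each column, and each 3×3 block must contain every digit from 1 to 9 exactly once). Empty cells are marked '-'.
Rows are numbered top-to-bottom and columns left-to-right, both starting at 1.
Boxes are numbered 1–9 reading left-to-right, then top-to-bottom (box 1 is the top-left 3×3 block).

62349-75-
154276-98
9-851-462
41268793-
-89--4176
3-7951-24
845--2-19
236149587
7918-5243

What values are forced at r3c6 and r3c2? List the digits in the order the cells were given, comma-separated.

For r3c6:
  Row 3 already contains {1, 2, 4, 5, 6, 8, 9}.
  Column 6 already contains {1, 2, 4, 5, 6, 7, 9}.
  Its 3×3 block (box 2) already contains {1, 2, 4, 5, 6, 7, 9}.
  The only value from 1–9 not eliminated is 3, so r3c6 = 3.
For r3c2:
  Row 3 already contains {1, 2, 4, 5, 6, 8, 9}.
  Column 2 already contains {1, 2, 3, 4, 5, 8, 9}.
  Its 3×3 block (box 1) already contains {1, 2, 3, 4, 5, 6, 8, 9}.
  The only value from 1–9 not eliminated is 7, so r3c2 = 7.

3,7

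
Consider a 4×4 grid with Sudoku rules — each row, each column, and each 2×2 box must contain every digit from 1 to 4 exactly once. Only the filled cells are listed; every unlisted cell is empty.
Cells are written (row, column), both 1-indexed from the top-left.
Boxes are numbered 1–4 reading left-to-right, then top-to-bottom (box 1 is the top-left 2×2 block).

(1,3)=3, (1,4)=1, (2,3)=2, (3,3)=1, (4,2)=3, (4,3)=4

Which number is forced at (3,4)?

Cell (3,4) itself could take any of {2, 3} by direct elimination.
Consider where 3 can go in row 3.
(3,1) is out (box 3 already has a 3).
(3,2) is out (column 2 already has a 3).
So the only cell in row 3 that can hold 3 is (3,4).
Therefore (3,4) = 3.

3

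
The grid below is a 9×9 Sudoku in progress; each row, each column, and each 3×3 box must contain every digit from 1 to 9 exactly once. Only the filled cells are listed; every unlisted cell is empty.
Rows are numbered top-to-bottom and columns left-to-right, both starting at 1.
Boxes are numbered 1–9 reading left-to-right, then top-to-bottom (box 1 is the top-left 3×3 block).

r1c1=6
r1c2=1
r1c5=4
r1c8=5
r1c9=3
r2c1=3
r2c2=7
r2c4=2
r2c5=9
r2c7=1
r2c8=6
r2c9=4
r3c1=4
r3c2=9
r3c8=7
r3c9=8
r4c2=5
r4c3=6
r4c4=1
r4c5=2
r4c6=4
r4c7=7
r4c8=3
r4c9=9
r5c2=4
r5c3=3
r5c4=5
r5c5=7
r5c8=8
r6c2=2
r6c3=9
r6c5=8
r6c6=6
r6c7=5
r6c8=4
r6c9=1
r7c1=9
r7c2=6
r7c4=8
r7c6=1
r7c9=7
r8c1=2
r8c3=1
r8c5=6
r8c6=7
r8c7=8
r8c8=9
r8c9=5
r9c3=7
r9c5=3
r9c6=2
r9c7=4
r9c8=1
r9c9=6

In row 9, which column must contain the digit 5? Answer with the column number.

Consider where 5 can go in row 9.
r9c2 is out (column 2 already has a 5).
r9c4 is out (column 4 already has a 5).
So the only cell in row 9 that can hold 5 is r9c1.
That is column 1.

1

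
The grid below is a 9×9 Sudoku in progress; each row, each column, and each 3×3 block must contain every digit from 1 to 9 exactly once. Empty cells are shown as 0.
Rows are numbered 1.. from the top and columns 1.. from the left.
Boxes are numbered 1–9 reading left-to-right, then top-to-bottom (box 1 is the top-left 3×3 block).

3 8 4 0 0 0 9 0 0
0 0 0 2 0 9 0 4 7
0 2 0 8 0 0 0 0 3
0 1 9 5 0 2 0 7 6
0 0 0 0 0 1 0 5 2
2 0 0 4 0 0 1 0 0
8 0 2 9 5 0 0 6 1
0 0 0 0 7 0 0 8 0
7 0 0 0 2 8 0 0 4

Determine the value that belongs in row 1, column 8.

2

Cell row 1, column 8 itself could take any of {1, 2} by direct elimination.
Consider where 2 can go in box 3.
row 1, column 9 is out (column 9 already has a 2).
row 2, column 7 is out (row 2 already has a 2).
row 3, column 7 is out (row 3 already has a 2).
row 3, column 8 is out (row 3 already has a 2).
So the only cell in box 3 that can hold 2 is row 1, column 8.
Therefore row 1, column 8 = 2.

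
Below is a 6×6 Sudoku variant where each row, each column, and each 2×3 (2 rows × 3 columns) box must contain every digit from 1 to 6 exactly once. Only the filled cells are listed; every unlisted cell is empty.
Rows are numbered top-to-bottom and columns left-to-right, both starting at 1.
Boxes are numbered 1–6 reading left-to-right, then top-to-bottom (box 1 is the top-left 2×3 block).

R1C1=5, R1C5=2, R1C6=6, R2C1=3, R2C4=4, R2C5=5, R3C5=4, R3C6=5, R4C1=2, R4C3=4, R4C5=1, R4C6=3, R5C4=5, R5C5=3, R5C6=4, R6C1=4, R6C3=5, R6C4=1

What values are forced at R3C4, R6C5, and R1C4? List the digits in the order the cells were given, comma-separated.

For R3C4:
  Consider where 2 can go in box 4.
  R4C4 is out (row 4 already has a 2).
  So the only cell in box 4 that can hold 2 is R3C4.
  So R3C4 = 2.
For R6C5:
  Row 6 already contains {1, 4, 5}.
  Column 5 already contains {1, 2, 3, 4, 5}.
  Its 2×3 block (box 6) already contains {1, 3, 4, 5}.
  The only value from 1–6 not eliminated is 6, so R6C5 = 6.
For R1C4:
  Row 1 already contains {2, 5, 6}.
  Column 4 already contains {1, 4, 5}.
  Its 2×3 block (box 2) already contains {2, 4, 5, 6}.
  The only value from 1–6 not eliminated is 3, so R1C4 = 3.

2,6,3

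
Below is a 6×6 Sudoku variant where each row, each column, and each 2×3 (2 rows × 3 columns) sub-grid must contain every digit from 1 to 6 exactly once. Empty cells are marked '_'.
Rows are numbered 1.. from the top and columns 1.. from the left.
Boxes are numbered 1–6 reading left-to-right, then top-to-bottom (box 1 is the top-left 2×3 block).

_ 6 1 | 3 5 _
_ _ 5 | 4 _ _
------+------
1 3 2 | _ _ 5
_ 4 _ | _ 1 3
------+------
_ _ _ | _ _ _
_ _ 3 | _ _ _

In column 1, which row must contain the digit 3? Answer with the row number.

Consider where 3 can go in column 1.
row 1, column 1 is out (row 1 already has a 3).
row 4, column 1 is out (row 4 already has a 3).
row 5, column 1 is out (box 5 already has a 3).
row 6, column 1 is out (row 6 already has a 3).
So the only cell in column 1 that can hold 3 is row 2, column 1.
That is row 2.

2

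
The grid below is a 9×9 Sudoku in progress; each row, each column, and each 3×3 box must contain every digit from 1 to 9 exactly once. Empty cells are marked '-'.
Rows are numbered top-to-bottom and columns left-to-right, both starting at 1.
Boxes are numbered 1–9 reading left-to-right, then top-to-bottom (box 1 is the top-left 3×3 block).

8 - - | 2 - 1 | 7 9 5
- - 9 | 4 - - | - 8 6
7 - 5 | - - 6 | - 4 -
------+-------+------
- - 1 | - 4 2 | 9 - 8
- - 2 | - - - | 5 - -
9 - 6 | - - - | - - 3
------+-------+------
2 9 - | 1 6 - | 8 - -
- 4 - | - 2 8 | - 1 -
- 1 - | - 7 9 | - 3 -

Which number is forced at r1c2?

6

Cell r1c2 itself could take any of {3, 6} by direct elimination.
Consider where 6 can go in box 1.
r1c3 is out (column 3 already has a 6).
r2c1 is out (row 2 already has a 6).
r2c2 is out (row 2 already has a 6).
r3c2 is out (row 3 already has a 6).
So the only cell in box 1 that can hold 6 is r1c2.
Therefore r1c2 = 6.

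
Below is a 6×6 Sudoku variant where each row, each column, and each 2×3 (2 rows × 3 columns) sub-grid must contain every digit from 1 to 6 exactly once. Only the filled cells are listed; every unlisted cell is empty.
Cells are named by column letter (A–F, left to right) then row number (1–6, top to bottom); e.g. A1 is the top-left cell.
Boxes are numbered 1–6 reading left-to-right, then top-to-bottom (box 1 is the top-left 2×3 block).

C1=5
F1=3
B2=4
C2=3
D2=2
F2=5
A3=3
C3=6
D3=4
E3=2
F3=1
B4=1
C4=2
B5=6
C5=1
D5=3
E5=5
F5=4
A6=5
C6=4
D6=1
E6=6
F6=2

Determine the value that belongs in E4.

3

Row 4 already contains {1, 2}.
Column E already contains {2, 5, 6}.
Its 2×3 block (box 4) already contains {1, 2, 4}.
The only value from 1–6 not eliminated is 3, so E4 = 3.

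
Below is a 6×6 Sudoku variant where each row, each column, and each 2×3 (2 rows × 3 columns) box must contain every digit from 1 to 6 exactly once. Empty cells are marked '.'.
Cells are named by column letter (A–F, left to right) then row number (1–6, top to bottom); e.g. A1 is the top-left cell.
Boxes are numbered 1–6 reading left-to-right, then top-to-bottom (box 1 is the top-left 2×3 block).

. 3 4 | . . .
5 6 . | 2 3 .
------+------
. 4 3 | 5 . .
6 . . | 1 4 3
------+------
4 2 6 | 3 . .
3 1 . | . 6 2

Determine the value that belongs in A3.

1

Cell A3 itself could take any of {1, 2} by direct elimination.
Consider where 1 can go in box 3.
B4 is out (row 4 already has a 1).
C4 is out (row 4 already has a 1).
So the only cell in box 3 that can hold 1 is A3.
Therefore A3 = 1.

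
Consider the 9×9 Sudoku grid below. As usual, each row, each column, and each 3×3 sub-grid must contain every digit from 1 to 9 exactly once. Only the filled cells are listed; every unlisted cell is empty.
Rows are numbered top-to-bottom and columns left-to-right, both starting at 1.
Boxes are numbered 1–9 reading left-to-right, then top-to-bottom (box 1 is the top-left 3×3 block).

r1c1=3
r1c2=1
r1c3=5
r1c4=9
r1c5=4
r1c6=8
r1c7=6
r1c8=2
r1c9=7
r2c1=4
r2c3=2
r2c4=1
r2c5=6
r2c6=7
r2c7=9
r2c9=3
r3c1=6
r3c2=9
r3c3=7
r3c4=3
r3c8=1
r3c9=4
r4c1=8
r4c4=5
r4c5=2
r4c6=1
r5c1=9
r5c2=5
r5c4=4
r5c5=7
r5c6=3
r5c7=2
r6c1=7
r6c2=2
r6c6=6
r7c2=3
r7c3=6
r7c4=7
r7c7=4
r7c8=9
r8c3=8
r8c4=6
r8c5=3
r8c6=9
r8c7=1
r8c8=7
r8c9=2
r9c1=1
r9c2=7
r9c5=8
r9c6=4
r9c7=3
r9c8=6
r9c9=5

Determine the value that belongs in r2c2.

Row 2 already contains {1, 2, 3, 4, 6, 7, 9}.
Column 2 already contains {1, 2, 3, 5, 7, 9}.
Its 3×3 block (box 1) already contains {1, 2, 3, 4, 5, 6, 7, 9}.
The only value from 1–9 not eliminated is 8, so r2c2 = 8.

8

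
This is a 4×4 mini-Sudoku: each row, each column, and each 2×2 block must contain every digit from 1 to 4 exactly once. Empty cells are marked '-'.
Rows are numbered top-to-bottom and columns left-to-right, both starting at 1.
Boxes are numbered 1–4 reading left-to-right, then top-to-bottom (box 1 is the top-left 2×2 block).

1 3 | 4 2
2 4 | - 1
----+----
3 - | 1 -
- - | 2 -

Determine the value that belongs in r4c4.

Cell r4c4 itself could take any of {3, 4} by direct elimination.
Consider where 3 can go in box 4.
r3c4 is out (row 3 already has a 3).
So the only cell in box 4 that can hold 3 is r4c4.
Therefore r4c4 = 3.

3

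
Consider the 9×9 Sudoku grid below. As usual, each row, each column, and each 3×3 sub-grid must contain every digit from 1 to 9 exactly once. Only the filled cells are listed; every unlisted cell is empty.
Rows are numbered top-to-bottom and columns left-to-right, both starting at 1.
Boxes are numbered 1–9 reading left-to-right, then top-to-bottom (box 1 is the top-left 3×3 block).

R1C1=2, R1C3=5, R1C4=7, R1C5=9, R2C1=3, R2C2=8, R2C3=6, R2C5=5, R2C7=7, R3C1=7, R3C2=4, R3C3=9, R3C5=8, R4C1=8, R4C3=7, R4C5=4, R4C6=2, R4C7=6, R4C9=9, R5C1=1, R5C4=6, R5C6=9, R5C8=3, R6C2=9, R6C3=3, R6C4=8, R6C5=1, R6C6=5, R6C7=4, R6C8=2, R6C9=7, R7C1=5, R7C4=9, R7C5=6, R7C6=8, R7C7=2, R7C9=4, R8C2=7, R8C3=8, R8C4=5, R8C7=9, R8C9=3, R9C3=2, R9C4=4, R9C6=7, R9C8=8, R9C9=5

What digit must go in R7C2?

3

Cell R7C2 itself could take any of {1, 3} by direct elimination.
Consider where 3 can go in row 7.
R7C3 is out (column 3 already has a 3).
R7C8 is out (column 8 already has a 3).
So the only cell in row 7 that can hold 3 is R7C2.
Therefore R7C2 = 3.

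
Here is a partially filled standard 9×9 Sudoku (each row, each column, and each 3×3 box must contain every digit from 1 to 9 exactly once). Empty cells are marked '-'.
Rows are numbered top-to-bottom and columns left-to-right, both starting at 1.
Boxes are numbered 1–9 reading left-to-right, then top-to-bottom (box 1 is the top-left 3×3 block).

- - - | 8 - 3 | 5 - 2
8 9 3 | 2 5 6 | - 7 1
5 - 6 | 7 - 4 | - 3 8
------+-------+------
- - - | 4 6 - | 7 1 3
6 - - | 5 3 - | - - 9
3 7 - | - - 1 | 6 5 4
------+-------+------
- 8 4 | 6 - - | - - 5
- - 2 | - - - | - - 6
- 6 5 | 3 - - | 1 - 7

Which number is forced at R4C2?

Cell R4C2 itself could take any of {2, 5} by direct elimination.
Consider where 5 can go in row 4.
R4C1 is out (column 1 already has a 5).
R4C3 is out (column 3 already has a 5).
R4C6 is out (box 5 already has a 5).
So the only cell in row 4 that can hold 5 is R4C2.
Therefore R4C2 = 5.

5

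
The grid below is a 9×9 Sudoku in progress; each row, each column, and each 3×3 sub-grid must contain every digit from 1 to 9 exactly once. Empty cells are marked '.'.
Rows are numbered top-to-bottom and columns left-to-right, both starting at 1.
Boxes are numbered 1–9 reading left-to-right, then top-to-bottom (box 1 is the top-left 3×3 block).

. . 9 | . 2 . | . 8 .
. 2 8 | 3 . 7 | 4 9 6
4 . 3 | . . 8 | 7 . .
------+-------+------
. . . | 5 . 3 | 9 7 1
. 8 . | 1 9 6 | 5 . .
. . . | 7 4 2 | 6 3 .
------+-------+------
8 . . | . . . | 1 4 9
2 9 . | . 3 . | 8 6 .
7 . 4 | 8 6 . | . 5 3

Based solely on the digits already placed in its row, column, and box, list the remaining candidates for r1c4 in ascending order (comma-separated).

Row 1 already contains {2, 8, 9}.
Column 4 already contains {1, 3, 5, 7, 8}.
Its 3×3 block (box 2) already contains {2, 3, 7, 8}.
Removing those from 1–9 leaves {4, 6} as the candidates for r1c4.

4,6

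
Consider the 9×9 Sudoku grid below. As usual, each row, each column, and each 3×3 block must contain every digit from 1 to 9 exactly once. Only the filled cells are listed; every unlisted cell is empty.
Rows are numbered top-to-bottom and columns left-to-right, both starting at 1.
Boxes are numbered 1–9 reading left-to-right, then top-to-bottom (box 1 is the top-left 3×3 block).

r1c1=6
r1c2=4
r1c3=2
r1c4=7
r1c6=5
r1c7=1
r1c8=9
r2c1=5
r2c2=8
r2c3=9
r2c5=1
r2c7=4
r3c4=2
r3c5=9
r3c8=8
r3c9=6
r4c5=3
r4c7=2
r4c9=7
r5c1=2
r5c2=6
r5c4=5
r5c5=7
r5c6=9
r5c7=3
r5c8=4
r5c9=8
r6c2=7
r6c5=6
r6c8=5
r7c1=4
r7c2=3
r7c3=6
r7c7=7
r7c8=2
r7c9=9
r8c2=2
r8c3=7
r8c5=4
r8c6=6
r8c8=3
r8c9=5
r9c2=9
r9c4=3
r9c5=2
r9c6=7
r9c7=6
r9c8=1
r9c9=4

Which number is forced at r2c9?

2

Cell r2c9 itself could take any of {2, 3} by direct elimination.
Consider where 2 can go in row 2.
r2c4 is out (column 4 already has a 2).
r2c6 is out (box 2 already has a 2).
r2c8 is out (column 8 already has a 2).
So the only cell in row 2 that can hold 2 is r2c9.
Therefore r2c9 = 2.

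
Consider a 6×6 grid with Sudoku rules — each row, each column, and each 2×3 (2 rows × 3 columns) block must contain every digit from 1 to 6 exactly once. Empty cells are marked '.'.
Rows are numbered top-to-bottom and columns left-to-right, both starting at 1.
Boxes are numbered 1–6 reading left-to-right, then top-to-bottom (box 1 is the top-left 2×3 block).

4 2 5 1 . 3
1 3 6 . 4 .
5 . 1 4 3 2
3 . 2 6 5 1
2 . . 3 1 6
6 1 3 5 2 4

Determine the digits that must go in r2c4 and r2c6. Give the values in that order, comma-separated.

For r2c4:
  Row 2 already contains {1, 3, 4, 6}.
  Column 4 already contains {1, 3, 4, 5, 6}.
  Its 2×3 block (box 2) already contains {1, 3, 4}.
  The only value from 1–6 not eliminated is 2, so r2c4 = 2.
For r2c6:
  Row 2 already contains {1, 3, 4, 6}.
  Column 6 already contains {1, 2, 3, 4, 6}.
  Its 2×3 block (box 2) already contains {1, 3, 4}.
  The only value from 1–6 not eliminated is 5, so r2c6 = 5.

2,5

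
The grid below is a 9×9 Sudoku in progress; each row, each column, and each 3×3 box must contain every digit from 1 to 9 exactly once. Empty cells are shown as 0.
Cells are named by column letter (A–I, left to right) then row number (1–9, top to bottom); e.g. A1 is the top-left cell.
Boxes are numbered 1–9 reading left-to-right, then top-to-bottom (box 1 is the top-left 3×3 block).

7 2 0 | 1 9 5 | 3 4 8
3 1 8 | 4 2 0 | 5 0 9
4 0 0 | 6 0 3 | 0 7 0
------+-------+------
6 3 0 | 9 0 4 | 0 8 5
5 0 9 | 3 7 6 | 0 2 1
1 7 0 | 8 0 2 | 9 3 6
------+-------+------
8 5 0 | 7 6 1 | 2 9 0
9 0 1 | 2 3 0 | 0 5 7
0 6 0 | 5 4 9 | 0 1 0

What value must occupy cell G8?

Cell G8 itself could take any of {4, 6, 8} by direct elimination.
Consider where 6 can go in column G.
G3 is out (row 3 already has a 6).
G4 is out (row 4 already has a 6).
G5 is out (row 5 already has a 6).
G9 is out (row 9 already has a 6).
So the only cell in column G that can hold 6 is G8.
Therefore G8 = 6.

6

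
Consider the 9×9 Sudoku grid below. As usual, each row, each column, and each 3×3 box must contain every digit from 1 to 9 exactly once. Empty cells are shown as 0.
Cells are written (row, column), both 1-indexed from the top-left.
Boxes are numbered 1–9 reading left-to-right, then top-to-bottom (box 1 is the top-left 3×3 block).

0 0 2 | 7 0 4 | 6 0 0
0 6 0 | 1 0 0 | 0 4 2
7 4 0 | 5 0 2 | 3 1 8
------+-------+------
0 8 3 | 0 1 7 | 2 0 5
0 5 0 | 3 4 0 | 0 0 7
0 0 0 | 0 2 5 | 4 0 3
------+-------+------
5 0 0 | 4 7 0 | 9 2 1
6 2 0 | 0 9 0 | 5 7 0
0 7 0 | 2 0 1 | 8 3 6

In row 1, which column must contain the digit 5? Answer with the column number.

8

Consider where 5 can go in row 1.
(1,1) is out (column 1 already has a 5).
(1,2) is out (column 2 already has a 5).
(1,5) is out (box 2 already has a 5).
(1,9) is out (column 9 already has a 5).
So the only cell in row 1 that can hold 5 is (1,8).
That is column 8.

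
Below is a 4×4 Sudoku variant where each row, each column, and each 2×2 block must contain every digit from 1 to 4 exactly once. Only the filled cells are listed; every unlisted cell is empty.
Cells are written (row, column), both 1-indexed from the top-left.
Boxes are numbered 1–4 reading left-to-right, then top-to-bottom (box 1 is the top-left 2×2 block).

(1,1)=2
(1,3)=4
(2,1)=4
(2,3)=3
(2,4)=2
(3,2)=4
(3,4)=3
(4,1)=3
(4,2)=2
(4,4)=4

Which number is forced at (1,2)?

Cell (1,2) itself could take any of {1, 3} by direct elimination.
Consider where 3 can go in column 2.
(2,2) is out (row 2 already has a 3).
So the only cell in column 2 that can hold 3 is (1,2).
Therefore (1,2) = 3.

3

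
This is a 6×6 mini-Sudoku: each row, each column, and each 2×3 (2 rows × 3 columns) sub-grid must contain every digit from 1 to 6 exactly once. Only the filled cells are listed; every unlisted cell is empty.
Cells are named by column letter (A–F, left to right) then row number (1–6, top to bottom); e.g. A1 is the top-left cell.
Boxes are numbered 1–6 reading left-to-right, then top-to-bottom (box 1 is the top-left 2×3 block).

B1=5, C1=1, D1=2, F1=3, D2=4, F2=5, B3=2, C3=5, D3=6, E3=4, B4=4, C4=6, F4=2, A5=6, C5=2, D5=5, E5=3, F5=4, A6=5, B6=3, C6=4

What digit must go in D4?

3

Cell D4 itself could take any of {1, 3} by direct elimination.
Consider where 3 can go in column D.
D6 is out (row 6 already has a 3).
So the only cell in column D that can hold 3 is D4.
Therefore D4 = 3.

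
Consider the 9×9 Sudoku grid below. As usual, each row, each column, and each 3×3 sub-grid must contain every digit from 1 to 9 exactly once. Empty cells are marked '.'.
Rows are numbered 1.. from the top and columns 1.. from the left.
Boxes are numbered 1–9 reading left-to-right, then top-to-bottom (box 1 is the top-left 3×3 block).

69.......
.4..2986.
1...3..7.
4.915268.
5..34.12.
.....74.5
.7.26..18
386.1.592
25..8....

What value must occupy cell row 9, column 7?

Cell row 9, column 7 itself could take any of {3, 7} by direct elimination.
Consider where 7 can go in column 7.
row 1, column 7 is out (box 3 already has a 7).
row 3, column 7 is out (row 3 already has a 7).
row 7, column 7 is out (row 7 already has a 7).
So the only cell in column 7 that can hold 7 is row 9, column 7.
Therefore row 9, column 7 = 7.

7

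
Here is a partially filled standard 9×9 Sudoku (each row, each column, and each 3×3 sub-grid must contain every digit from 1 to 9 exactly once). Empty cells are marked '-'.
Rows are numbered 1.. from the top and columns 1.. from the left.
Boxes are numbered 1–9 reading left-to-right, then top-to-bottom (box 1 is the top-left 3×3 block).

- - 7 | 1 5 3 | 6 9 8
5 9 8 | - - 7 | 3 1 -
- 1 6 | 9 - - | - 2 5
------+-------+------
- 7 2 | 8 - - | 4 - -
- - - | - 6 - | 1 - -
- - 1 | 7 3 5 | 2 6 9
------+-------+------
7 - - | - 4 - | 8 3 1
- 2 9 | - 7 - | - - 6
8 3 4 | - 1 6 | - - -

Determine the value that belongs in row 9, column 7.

Cell row 9, column 7 itself could take any of {5, 7, 9} by direct elimination.
Consider where 9 can go in row 9.
row 9, column 4 is out (column 4 already has a 9).
row 9, column 8 is out (column 8 already has a 9).
row 9, column 9 is out (column 9 already has a 9).
So the only cell in row 9 that can hold 9 is row 9, column 7.
Therefore row 9, column 7 = 9.

9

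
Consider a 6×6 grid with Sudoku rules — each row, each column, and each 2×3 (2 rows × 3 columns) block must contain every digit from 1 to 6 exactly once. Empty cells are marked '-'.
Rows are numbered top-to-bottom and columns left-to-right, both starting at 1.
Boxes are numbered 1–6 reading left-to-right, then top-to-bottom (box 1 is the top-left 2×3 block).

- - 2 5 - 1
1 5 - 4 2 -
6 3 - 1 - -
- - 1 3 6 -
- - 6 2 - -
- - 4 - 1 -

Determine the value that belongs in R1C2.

Cell R1C2 itself could take any of {4, 6} by direct elimination.
Consider where 6 can go in box 1.
R1C1 is out (column 1 already has a 6).
R2C3 is out (column 3 already has a 6).
So the only cell in box 1 that can hold 6 is R1C2.
Therefore R1C2 = 6.

6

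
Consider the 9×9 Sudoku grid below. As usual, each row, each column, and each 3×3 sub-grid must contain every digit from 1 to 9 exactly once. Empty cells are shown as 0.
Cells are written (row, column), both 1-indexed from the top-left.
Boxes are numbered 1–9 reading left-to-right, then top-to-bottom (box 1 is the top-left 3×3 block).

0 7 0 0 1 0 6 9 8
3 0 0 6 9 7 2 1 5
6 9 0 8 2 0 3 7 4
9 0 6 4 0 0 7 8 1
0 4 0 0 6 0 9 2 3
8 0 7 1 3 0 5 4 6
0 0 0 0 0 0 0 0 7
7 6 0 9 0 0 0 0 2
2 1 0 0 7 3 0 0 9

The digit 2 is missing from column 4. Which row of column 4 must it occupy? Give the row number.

Consider where 2 can go in column 4.
(1,4) is out (box 2 already has a 2).
(5,4) is out (row 5 already has a 2).
(9,4) is out (row 9 already has a 2).
So the only cell in column 4 that can hold 2 is (7,4).
That is row 7.

7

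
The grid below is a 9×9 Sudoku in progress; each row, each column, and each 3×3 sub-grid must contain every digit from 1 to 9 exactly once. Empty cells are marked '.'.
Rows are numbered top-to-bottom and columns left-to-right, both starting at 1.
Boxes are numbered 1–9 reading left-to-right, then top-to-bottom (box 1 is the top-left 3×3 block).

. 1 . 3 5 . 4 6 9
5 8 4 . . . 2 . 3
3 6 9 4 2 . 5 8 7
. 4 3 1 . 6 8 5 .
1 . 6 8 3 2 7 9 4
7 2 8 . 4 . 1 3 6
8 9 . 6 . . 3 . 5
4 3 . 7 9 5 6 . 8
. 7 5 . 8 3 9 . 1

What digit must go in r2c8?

1

Row 2 already contains {2, 3, 4, 5, 8}.
Column 8 already contains {3, 5, 6, 8, 9}.
Its 3×3 block (box 3) already contains {2, 3, 4, 5, 6, 7, 8, 9}.
The only value from 1–9 not eliminated is 1, so r2c8 = 1.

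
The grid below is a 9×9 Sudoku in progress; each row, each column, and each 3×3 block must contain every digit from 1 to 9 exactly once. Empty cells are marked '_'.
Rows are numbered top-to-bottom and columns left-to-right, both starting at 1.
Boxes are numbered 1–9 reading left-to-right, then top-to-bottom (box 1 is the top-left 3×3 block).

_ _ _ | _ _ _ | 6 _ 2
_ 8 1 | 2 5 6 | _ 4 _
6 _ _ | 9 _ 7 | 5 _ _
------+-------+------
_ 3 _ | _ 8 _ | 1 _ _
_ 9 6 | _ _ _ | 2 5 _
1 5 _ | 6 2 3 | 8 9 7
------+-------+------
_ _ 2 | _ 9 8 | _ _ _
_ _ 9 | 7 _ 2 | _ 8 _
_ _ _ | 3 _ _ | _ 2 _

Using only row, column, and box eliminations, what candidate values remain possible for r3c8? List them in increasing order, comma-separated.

1,3

Row 3 already contains {5, 6, 7, 9}.
Column 8 already contains {2, 4, 5, 8, 9}.
Its 3×3 block (box 3) already contains {2, 4, 5, 6}.
Removing those from 1–9 leaves {1, 3} as the candidates for r3c8.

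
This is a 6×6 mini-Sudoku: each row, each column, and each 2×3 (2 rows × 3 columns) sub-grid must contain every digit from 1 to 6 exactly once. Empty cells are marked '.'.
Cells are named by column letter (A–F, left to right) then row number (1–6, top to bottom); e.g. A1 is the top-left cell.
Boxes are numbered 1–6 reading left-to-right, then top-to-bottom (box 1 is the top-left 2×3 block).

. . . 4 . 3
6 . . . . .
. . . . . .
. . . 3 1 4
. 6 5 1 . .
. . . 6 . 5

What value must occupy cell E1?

6

Cell E1 itself could take any of {2, 5, 6} by direct elimination.
Consider where 6 can go in row 1.
A1 is out (column A already has a 6).
B1 is out (column B already has a 6).
C1 is out (box 1 already has a 6).
So the only cell in row 1 that can hold 6 is E1.
Therefore E1 = 6.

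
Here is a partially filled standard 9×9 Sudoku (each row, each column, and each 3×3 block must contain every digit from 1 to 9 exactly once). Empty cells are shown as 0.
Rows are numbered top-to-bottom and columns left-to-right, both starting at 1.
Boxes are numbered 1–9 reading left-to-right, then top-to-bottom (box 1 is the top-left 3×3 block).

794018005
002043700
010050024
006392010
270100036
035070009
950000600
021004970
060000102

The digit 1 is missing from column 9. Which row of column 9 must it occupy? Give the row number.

2

Consider where 1 can go in column 9.
R4C9 is out (row 4 already has a 1).
R7C9 is out (box 9 already has a 1).
R8C9 is out (row 8 already has a 1).
So the only cell in column 9 that can hold 1 is R2C9.
That is row 2.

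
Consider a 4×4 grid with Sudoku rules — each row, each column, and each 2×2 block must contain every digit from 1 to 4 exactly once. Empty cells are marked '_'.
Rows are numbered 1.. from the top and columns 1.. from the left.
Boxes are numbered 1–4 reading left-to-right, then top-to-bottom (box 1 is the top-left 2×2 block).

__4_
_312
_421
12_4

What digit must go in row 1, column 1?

2

Row 1 already contains {4}.
Column 1 already contains {1}.
Its 2×2 block (box 1) already contains {3}.
The only value from 1–4 not eliminated is 2, so row 1, column 1 = 2.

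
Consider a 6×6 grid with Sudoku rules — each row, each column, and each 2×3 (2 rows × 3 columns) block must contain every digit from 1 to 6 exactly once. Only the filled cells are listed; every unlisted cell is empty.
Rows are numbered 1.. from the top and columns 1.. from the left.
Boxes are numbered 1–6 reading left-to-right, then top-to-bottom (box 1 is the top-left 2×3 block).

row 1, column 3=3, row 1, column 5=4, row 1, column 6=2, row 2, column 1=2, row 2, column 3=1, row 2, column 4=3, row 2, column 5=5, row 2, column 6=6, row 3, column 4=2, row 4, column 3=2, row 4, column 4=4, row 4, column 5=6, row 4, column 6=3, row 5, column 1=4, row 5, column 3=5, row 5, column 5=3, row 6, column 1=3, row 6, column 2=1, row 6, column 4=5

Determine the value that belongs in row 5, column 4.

6

Cell row 5, column 4 itself could take any of {1, 6} by direct elimination.
Consider where 6 can go in box 6.
row 5, column 6 is out (column 6 already has a 6).
row 6, column 5 is out (column 5 already has a 6).
row 6, column 6 is out (column 6 already has a 6).
So the only cell in box 6 that can hold 6 is row 5, column 4.
Therefore row 5, column 4 = 6.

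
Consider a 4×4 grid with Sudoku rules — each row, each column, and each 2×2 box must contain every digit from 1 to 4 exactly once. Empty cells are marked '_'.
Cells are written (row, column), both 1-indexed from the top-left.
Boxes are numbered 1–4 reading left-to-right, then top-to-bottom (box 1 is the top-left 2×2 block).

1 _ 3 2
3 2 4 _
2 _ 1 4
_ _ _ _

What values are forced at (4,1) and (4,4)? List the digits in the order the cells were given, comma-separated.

For (4,1):
  Row 4 already contains {}.
  Column 1 already contains {1, 2, 3}.
  Its 2×2 block (box 3) already contains {2}.
  The only value from 1–4 not eliminated is 4, so (4,1) = 4.
For (4,4):
  Row 4 already contains {}.
  Column 4 already contains {2, 4}.
  Its 2×2 block (box 4) already contains {1, 4}.
  The only value from 1–4 not eliminated is 3, so (4,4) = 3.

4,3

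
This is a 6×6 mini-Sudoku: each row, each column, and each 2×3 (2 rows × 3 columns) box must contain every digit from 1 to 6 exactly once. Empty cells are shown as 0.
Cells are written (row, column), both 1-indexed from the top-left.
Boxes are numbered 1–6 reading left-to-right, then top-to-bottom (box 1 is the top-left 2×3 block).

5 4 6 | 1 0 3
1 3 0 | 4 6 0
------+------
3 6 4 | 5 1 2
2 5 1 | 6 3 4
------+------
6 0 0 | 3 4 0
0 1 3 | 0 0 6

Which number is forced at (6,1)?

4

Row 6 already contains {1, 3, 6}.
Column 1 already contains {1, 2, 3, 5, 6}.
Its 2×3 block (box 5) already contains {1, 3, 6}.
The only value from 1–6 not eliminated is 4, so (6,1) = 4.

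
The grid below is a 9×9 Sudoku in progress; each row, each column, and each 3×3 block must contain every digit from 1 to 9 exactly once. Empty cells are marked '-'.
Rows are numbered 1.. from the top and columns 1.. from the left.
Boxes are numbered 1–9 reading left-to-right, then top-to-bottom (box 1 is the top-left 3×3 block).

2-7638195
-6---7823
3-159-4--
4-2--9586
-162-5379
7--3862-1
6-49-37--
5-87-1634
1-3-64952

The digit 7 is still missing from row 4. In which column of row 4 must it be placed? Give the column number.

Consider where 7 can go in row 4.
row 4, column 2 is out (box 4 already has a 7).
row 4, column 4 is out (column 4 already has a 7).
So the only cell in row 4 that can hold 7 is row 4, column 5.
That is column 5.

5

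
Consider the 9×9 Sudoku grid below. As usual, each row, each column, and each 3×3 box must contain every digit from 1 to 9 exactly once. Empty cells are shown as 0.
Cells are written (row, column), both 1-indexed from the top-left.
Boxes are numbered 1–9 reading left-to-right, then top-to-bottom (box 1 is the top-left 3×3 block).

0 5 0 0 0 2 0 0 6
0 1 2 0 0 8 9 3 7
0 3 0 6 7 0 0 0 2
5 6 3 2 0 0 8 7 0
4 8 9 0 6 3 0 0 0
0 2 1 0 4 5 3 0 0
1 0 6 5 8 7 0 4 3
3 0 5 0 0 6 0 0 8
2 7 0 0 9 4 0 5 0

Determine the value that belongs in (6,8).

Cell (6,8) itself could take any of {6, 9} by direct elimination.
Consider where 6 can go in box 6.
(4,9) is out (row 4 already has a 6).
(5,7) is out (row 5 already has a 6).
(5,8) is out (row 5 already has a 6).
(5,9) is out (row 5 already has a 6).
(6,9) is out (column 9 already has a 6).
So the only cell in box 6 that can hold 6 is (6,8).
Therefore (6,8) = 6.

6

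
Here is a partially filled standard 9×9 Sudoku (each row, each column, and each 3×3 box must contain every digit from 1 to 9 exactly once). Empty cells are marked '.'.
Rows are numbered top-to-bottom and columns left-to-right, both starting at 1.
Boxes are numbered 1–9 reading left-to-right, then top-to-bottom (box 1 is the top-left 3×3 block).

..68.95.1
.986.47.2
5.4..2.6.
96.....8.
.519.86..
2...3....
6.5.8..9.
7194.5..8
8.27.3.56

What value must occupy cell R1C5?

7

Row 1 already contains {1, 5, 6, 8, 9}.
Column 5 already contains {3, 8}.
Its 3×3 block (box 2) already contains {2, 4, 6, 8, 9}.
The only value from 1–9 not eliminated is 7, so R1C5 = 7.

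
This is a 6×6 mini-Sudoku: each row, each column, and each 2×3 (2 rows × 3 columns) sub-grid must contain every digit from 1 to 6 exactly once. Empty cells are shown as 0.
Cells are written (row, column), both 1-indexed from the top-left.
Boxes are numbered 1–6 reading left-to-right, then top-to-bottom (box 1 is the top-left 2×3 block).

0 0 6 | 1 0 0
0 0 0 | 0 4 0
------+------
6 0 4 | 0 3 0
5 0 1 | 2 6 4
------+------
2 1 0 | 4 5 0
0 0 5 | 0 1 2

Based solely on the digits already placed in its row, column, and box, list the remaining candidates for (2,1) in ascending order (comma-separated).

1,3

Row 2 already contains {4}.
Column 1 already contains {2, 5, 6}.
Its 2×3 block (box 1) already contains {6}.
Removing those from 1–6 leaves {1, 3} as the candidates for (2,1).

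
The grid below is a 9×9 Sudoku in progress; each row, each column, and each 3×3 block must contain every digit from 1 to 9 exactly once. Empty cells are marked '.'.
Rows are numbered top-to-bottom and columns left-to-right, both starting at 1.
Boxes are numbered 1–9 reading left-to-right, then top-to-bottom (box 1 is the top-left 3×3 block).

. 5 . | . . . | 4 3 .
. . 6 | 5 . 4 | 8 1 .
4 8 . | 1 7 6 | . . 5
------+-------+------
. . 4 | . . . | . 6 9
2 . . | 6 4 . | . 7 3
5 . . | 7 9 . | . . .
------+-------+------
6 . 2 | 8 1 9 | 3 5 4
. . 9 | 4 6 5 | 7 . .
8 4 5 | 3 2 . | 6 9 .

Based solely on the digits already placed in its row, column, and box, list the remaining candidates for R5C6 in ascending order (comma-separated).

Row 5 already contains {2, 3, 4, 6, 7}.
Column 6 already contains {4, 5, 6, 9}.
Its 3×3 block (box 5) already contains {4, 6, 7, 9}.
Removing those from 1–9 leaves {1, 8} as the candidates for R5C6.

1,8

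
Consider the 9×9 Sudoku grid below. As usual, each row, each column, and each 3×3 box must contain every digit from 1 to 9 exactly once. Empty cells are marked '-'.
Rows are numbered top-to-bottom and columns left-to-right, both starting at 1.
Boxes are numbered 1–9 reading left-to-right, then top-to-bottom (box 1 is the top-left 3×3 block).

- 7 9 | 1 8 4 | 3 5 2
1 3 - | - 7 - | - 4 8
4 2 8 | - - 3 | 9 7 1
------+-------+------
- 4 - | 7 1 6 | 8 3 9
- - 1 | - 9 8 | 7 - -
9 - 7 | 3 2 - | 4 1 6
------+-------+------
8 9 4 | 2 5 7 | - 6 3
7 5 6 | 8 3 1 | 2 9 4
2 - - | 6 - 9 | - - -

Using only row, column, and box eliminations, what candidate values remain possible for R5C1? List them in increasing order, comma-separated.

3,5,6

Row 5 already contains {1, 7, 8, 9}.
Column 1 already contains {1, 2, 4, 7, 8, 9}.
Its 3×3 block (box 4) already contains {1, 4, 7, 9}.
Removing those from 1–9 leaves {3, 5, 6} as the candidates for R5C1.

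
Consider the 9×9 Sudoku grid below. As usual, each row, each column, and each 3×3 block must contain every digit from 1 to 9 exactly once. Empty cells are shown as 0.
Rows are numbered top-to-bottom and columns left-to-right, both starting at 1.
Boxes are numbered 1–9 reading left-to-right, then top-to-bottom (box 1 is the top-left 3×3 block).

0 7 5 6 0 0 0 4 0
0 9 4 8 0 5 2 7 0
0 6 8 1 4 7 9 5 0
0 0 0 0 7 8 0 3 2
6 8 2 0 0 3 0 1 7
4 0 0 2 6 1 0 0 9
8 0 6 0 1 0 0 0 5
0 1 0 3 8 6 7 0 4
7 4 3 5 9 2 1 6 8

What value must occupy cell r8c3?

9

Row 8 already contains {1, 3, 4, 6, 7, 8}.
Column 3 already contains {2, 3, 4, 5, 6, 8}.
Its 3×3 block (box 7) already contains {1, 3, 4, 6, 7, 8}.
The only value from 1–9 not eliminated is 9, so r8c3 = 9.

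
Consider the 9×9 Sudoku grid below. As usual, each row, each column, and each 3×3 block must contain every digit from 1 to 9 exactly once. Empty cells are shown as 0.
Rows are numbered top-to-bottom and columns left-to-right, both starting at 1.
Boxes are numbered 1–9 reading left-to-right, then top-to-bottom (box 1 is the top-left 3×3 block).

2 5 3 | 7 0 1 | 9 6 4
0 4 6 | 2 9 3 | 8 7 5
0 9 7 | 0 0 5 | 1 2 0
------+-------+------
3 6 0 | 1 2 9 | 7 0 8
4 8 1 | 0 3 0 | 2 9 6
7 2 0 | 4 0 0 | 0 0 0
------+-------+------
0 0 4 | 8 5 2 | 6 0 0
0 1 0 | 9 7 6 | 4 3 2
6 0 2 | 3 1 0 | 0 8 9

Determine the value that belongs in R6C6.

Row 6 already contains {2, 4, 7}.
Column 6 already contains {1, 2, 3, 5, 6, 9}.
Its 3×3 block (box 5) already contains {1, 2, 3, 4, 9}.
The only value from 1–9 not eliminated is 8, so R6C6 = 8.

8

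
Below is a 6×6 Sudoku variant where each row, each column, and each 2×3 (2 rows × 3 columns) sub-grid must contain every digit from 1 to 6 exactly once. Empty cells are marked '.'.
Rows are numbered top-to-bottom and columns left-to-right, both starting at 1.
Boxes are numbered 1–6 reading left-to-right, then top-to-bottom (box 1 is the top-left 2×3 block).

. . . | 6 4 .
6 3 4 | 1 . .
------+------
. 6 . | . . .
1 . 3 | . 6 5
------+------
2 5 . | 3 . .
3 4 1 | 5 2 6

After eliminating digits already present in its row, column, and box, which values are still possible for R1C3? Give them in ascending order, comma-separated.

Row 1 already contains {4, 6}.
Column 3 already contains {1, 3, 4}.
Its 2×3 block (box 1) already contains {3, 4, 6}.
Removing those from 1–6 leaves {2, 5} as the candidates for R1C3.

2,5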